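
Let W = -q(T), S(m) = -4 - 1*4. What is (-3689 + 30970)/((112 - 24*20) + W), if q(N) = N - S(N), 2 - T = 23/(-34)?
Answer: -927554/12875 ≈ -72.043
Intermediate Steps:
S(m) = -8 (S(m) = -4 - 4 = -8)
T = 91/34 (T = 2 - 23/(-34) = 2 - 23*(-1)/34 = 2 - 1*(-23/34) = 2 + 23/34 = 91/34 ≈ 2.6765)
q(N) = 8 + N (q(N) = N - 1*(-8) = N + 8 = 8 + N)
W = -363/34 (W = -(8 + 91/34) = -1*363/34 = -363/34 ≈ -10.676)
(-3689 + 30970)/((112 - 24*20) + W) = (-3689 + 30970)/((112 - 24*20) - 363/34) = 27281/((112 - 480) - 363/34) = 27281/(-368 - 363/34) = 27281/(-12875/34) = 27281*(-34/12875) = -927554/12875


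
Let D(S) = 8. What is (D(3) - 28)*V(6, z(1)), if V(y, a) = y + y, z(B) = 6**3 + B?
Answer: -240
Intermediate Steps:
z(B) = 216 + B
V(y, a) = 2*y
(D(3) - 28)*V(6, z(1)) = (8 - 28)*(2*6) = -20*12 = -240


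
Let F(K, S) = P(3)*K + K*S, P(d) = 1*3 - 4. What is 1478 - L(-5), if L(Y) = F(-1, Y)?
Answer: 1472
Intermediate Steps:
P(d) = -1 (P(d) = 3 - 4 = -1)
F(K, S) = -K + K*S
L(Y) = 1 - Y (L(Y) = -(-1 + Y) = 1 - Y)
1478 - L(-5) = 1478 - (1 - 1*(-5)) = 1478 - (1 + 5) = 1478 - 1*6 = 1478 - 6 = 1472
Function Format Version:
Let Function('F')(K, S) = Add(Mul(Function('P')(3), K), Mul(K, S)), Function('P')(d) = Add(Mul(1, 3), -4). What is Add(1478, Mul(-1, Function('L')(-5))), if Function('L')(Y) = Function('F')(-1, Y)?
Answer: 1472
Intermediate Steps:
Function('P')(d) = -1 (Function('P')(d) = Add(3, -4) = -1)
Function('F')(K, S) = Add(Mul(-1, K), Mul(K, S))
Function('L')(Y) = Add(1, Mul(-1, Y)) (Function('L')(Y) = Mul(-1, Add(-1, Y)) = Add(1, Mul(-1, Y)))
Add(1478, Mul(-1, Function('L')(-5))) = Add(1478, Mul(-1, Add(1, Mul(-1, -5)))) = Add(1478, Mul(-1, Add(1, 5))) = Add(1478, Mul(-1, 6)) = Add(1478, -6) = 1472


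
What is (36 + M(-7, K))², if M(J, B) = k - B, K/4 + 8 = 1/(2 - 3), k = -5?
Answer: 4489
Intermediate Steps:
K = -36 (K = -32 + 4/(2 - 3) = -32 + 4/(-1) = -32 + 4*(-1) = -32 - 4 = -36)
M(J, B) = -5 - B
(36 + M(-7, K))² = (36 + (-5 - 1*(-36)))² = (36 + (-5 + 36))² = (36 + 31)² = 67² = 4489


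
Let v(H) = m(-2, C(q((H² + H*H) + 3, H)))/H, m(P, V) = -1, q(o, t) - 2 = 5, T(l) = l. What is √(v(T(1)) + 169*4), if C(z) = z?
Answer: 15*√3 ≈ 25.981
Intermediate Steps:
q(o, t) = 7 (q(o, t) = 2 + 5 = 7)
v(H) = -1/H
√(v(T(1)) + 169*4) = √(-1/1 + 169*4) = √(-1*1 + 676) = √(-1 + 676) = √675 = 15*√3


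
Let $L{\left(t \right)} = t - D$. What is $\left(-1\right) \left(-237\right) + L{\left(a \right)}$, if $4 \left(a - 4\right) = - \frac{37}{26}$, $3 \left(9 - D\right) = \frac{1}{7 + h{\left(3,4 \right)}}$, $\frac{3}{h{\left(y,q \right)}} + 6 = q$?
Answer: $\frac{795211}{3432} \approx 231.7$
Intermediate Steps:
$h{\left(y,q \right)} = \frac{3}{-6 + q}$
$D = \frac{295}{33}$ ($D = 9 - \frac{1}{3 \left(7 + \frac{3}{-6 + 4}\right)} = 9 - \frac{1}{3 \left(7 + \frac{3}{-2}\right)} = 9 - \frac{1}{3 \left(7 + 3 \left(- \frac{1}{2}\right)\right)} = 9 - \frac{1}{3 \left(7 - \frac{3}{2}\right)} = 9 - \frac{1}{3 \cdot \frac{11}{2}} = 9 - \frac{2}{33} = \frac{295}{33} \approx 8.9394$)
$a = \frac{379}{104}$ ($a = 4 + \frac{\left(-37\right) \frac{1}{26}}{4} = 4 + \frac{1}{4} \left(- \frac{37}{26}\right) = 4 - \frac{37}{104} = \frac{379}{104} \approx 3.6442$)
$L{\left(t \right)} = - \frac{295}{33} + t$ ($L{\left(t \right)} = t - \frac{295}{33} = - \frac{295}{33} + t$)
$\left(-1\right) \left(-237\right) + L{\left(a \right)} = \left(-1\right) \left(-237\right) + \left(- \frac{295}{33} + \frac{379}{104}\right) = 237 - \frac{18173}{3432} = \frac{795211}{3432}$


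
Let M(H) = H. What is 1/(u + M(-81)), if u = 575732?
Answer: 1/575651 ≈ 1.7372e-6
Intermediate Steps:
1/(u + M(-81)) = 1/(575732 - 81) = 1/575651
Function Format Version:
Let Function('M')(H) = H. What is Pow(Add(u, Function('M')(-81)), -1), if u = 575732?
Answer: Rational(1, 575651) ≈ 1.7372e-6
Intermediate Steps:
Pow(Add(u, Function('M')(-81)), -1) = Pow(Add(575732, -81), -1) = Pow(575651, -1) = Rational(1, 575651)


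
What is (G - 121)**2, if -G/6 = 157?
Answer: 1129969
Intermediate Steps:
G = -942 (G = -6*157 = -942)
(G - 121)**2 = (-942 - 121)**2 = (-1063)**2 = 1129969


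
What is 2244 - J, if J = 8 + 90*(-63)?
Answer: 7906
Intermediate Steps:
J = -5662 (J = 8 - 5670 = -5662)
2244 - J = 2244 - 1*(-5662) = 2244 + 5662 = 7906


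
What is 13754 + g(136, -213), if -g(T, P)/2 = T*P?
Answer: 71690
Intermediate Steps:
g(T, P) = -2*P*T (g(T, P) = -2*T*P = -2*P*T)
13754 + g(136, -213) = 13754 - 2*(-213)*136 = 13754 + 57936 = 71690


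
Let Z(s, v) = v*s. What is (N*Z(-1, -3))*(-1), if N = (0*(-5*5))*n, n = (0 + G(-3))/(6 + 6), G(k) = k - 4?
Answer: 0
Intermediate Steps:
G(k) = -4 + k
n = -7/12 (n = (0 + (-4 - 3))/(6 + 6) = (0 - 7)/12 = -7*1/12 = -7/12 ≈ -0.58333)
Z(s, v) = s*v
N = 0 (N = (0*(-5*5))*(-7/12) = (0*(-25))*(-7/12) = 0*(-7/12) = 0)
(N*Z(-1, -3))*(-1) = (0*(-1*(-3)))*(-1) = (0*3)*(-1) = 0*(-1) = 0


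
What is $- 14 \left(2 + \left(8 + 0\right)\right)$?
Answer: $-140$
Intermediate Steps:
$- 14 \left(2 + \left(8 + 0\right)\right) = - 14 \left(2 + 8\right) = \left(-14\right) 10 = -140$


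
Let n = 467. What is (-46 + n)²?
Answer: 177241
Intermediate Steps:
(-46 + n)² = (-46 + 467)² = 421² = 177241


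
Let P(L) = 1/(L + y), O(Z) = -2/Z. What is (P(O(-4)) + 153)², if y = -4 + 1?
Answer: 582169/25 ≈ 23287.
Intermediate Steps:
y = -3
P(L) = 1/(-3 + L) (P(L) = 1/(L - 3) = 1/(-3 + L))
(P(O(-4)) + 153)² = (1/(-3 - 2/(-4)) + 153)² = (1/(-3 - 2*(-¼)) + 153)² = (1/(-3 + ½) + 153)² = (1/(-5/2) + 153)² = (-⅖ + 153)² = (763/5)² = 582169/25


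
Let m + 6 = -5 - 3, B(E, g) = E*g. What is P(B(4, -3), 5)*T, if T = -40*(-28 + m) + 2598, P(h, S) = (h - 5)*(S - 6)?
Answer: 72726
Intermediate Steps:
P(h, S) = (-6 + S)*(-5 + h) (P(h, S) = (-5 + h)*(-6 + S) = (-6 + S)*(-5 + h))
m = -14 (m = -6 + (-5 - 3) = -6 - 8 = -14)
T = 4278 (T = -40*(-28 - 14) + 2598 = -40*(-42) + 2598 = 1680 + 2598 = 4278)
P(B(4, -3), 5)*T = (30 - 24*(-3) - 5*5 + 5*(4*(-3)))*4278 = (30 - 6*(-12) - 25 + 5*(-12))*4278 = (30 + 72 - 25 - 60)*4278 = 17*4278 = 72726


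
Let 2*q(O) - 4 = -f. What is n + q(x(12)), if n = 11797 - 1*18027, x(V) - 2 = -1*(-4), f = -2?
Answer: -6227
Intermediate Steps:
x(V) = 6 (x(V) = 2 - 1*(-4) = 2 + 4 = 6)
n = -6230 (n = 11797 - 18027 = -6230)
q(O) = 3 (q(O) = 2 + (-1*(-2))/2 = 2 + (½)*2 = 2 + 1 = 3)
n + q(x(12)) = -6230 + 3 = -6227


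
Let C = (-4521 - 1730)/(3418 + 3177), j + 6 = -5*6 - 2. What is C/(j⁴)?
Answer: -329/723761680 ≈ -4.5457e-7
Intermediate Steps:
j = -38 (j = -6 + (-5*6 - 2) = -6 + (-30 - 2) = -6 - 32 = -38)
C = -6251/6595 ≈ -0.94784
C/(j⁴) = -6251/(6595*((-38)⁴)) = -6251/6595/2085136 = -6251/6595*1/2085136 = -329/723761680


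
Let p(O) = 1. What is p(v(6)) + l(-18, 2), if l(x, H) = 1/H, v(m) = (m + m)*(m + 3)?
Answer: 3/2 ≈ 1.5000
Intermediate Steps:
v(m) = 2*m*(3 + m) (v(m) = (2*m)*(3 + m) = 2*m*(3 + m))
p(v(6)) + l(-18, 2) = 1 + 1/2 = 3/2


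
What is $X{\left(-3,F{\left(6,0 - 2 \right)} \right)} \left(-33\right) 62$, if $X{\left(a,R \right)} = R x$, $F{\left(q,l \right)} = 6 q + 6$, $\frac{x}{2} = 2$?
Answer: $-343728$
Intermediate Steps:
$x = 4$ ($x = 2 \cdot 2 = 4$)
$F{\left(q,l \right)} = 6 + 6 q$
$X{\left(a,R \right)} = 4 R$ ($X{\left(a,R \right)} = R 4 = 4 R$)
$X{\left(-3,F{\left(6,0 - 2 \right)} \right)} \left(-33\right) 62 = 4 \left(6 + 6 \cdot 6\right) \left(-33\right) 62 = 4 \left(6 + 36\right) \left(-33\right) 62 = 4 \cdot 42 \left(-33\right) 62 = 168 \left(-33\right) 62 = \left(-5544\right) 62 = -343728$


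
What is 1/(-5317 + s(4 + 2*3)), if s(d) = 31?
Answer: -1/5286 ≈ -0.00018918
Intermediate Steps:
1/(-5317 + s(4 + 2*3)) = 1/(-5317 + 31) = 1/(-5286) = -1/5286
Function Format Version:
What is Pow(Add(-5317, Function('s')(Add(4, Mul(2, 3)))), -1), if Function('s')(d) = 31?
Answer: Rational(-1, 5286) ≈ -0.00018918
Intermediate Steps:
Pow(Add(-5317, Function('s')(Add(4, Mul(2, 3)))), -1) = Pow(Add(-5317, 31), -1) = Pow(-5286, -1) = Rational(-1, 5286)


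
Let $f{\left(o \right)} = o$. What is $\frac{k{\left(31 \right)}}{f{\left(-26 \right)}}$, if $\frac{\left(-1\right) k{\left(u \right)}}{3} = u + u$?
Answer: $\frac{93}{13} \approx 7.1538$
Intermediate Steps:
$k{\left(u \right)} = - 6 u$ ($k{\left(u \right)} = - 3 \left(u + u\right) = - 3 \cdot 2 u = - 6 u$)
$\frac{k{\left(31 \right)}}{f{\left(-26 \right)}} = \frac{\left(-6\right) 31}{-26} = \left(-186\right) \left(- \frac{1}{26}\right) = \frac{93}{13}$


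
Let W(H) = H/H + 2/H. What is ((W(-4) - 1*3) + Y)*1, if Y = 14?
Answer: 23/2 ≈ 11.500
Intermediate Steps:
W(H) = 1 + 2/H
((W(-4) - 1*3) + Y)*1 = (((2 - 4)/(-4) - 1*3) + 14)*1 = ((-¼*(-2) - 3) + 14)*1 = ((½ - 3) + 14)*1 = (-5/2 + 14)*1 = (23/2)*1 = 23/2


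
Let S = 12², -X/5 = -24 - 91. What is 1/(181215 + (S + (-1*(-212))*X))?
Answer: 1/303259 ≈ 3.2975e-6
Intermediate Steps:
X = 575 (X = -5*(-24 - 91) = -5*(-115) = 575)
S = 144
1/(181215 + (S + (-1*(-212))*X)) = 1/(181215 + (144 - 1*(-212)*575)) = 1/(181215 + (144 + 212*575)) = 1/(181215 + (144 + 121900)) = 1/(181215 + 122044) = 1/303259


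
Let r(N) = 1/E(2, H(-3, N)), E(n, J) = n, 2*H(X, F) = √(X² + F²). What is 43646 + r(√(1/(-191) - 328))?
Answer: 87293/2 ≈ 43647.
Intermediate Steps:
H(X, F) = √(F² + X²)/2 (H(X, F) = √(X² + F²)/2 = √(F² + X²)/2)
r(N) = ½ (r(N) = 1/2 = ½)
43646 + r(√(1/(-191) - 328)) = 43646 + ½ = 87293/2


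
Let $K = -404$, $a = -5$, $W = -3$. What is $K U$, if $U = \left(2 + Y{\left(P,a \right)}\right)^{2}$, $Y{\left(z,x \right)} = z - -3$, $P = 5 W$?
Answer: $-40400$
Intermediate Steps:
$P = -15$ ($P = 5 \left(-3\right) = -15$)
$Y{\left(z,x \right)} = 3 + z$ ($Y{\left(z,x \right)} = z + 3 = 3 + z$)
$U = 100$ ($U = \left(2 + \left(3 - 15\right)\right)^{2} = \left(2 - 12\right)^{2} = \left(-10\right)^{2} = 100$)
$K U = \left(-404\right) 100 = -40400$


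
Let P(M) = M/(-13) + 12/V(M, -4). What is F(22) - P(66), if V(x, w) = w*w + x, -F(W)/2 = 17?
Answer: -15494/533 ≈ -29.069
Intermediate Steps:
F(W) = -34 (F(W) = -2*17 = -34)
V(x, w) = x + w² (V(x, w) = w² + x = x + w²)
P(M) = 12/(16 + M) - M/13 (P(M) = M/(-13) + 12/(M + (-4)²) = M*(-1/13) + 12/(M + 16) = -M/13 + 12/(16 + M) = 12/(16 + M) - M/13)
F(22) - P(66) = -34 - (156 - 1*66*(16 + 66))/(13*(16 + 66)) = -34 - (156 - 1*66*82)/(13*82) = -34 - (156 - 5412)/(13*82) = -34 - (-5256)/(13*82) = -34 - 1*(-2628/533) = -34 + 2628/533 = -15494/533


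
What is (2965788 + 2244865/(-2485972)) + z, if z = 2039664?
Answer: 12443411274479/2485972 ≈ 5.0054e+6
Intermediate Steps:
(2965788 + 2244865/(-2485972)) + z = (2965788 + 2244865/(-2485972)) + 2039664 = (2965788 + 2244865*(-1/2485972)) + 2039664 = (2965788 - 2244865/2485972) + 2039664 = 7372863681071/2485972 + 2039664 = 12443411274479/2485972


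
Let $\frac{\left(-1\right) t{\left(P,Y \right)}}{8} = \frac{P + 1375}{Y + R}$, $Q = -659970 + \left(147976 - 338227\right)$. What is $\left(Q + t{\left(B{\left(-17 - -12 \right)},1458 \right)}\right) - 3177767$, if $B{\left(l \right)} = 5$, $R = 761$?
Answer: $- \frac{8938116412}{2219} \approx -4.028 \cdot 10^{6}$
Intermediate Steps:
$Q = -850221$ ($Q = -659970 + \left(147976 - 338227\right) = -659970 - 190251 = -850221$)
$t{\left(P,Y \right)} = - \frac{8 \left(1375 + P\right)}{761 + Y}$ ($t{\left(P,Y \right)} = - 8 \frac{P + 1375}{Y + 761} = - 8 \frac{1375 + P}{761 + Y} = - \frac{8 \left(1375 + P\right)}{761 + Y}$)
$\left(Q + t{\left(B{\left(-17 - -12 \right)},1458 \right)}\right) - 3177767 = \left(-850221 + \frac{8 \left(-1375 - 5\right)}{761 + 1458}\right) - 3177767 = \left(-850221 + \frac{8 \left(-1375 - 5\right)}{2219}\right) - 3177767 = \left(-850221 + 8 \cdot \frac{1}{2219} \left(-1380\right)\right) - 3177767 = \left(-850221 - \frac{11040}{2219}\right) - 3177767 = - \frac{1886651439}{2219} - 3177767 = - \frac{8938116412}{2219}$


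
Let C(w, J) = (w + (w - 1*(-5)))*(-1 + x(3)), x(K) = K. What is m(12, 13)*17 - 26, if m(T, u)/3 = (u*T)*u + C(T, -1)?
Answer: 106360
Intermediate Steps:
C(w, J) = 10 + 4*w (C(w, J) = (w + (w - 1*(-5)))*(-1 + 3) = (w + (w + 5))*2 = (w + (5 + w))*2 = (5 + 2*w)*2 = 10 + 4*w)
m(T, u) = 30 + 12*T + 3*T*u² (m(T, u) = 3*((u*T)*u + (10 + 4*T)) = 3*((T*u)*u + (10 + 4*T)) = 3*(T*u² + (10 + 4*T)) = 3*(10 + 4*T + T*u²) = 30 + 12*T + 3*T*u²)
m(12, 13)*17 - 26 = (30 + 12*12 + 3*12*13²)*17 - 26 = (30 + 144 + 3*12*169)*17 - 26 = (30 + 144 + 6084)*17 - 26 = 6258*17 - 26 = 106386 - 26 = 106360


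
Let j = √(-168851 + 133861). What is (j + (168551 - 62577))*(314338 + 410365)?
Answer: 76799675722 + 724703*I*√34990 ≈ 7.68e+10 + 1.3556e+8*I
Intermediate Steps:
j = I*√34990 (j = √(-34990) = I*√34990 ≈ 187.06*I)
(j + (168551 - 62577))*(314338 + 410365) = (I*√34990 + (168551 - 62577))*(314338 + 410365) = (I*√34990 + 105974)*724703 = (105974 + I*√34990)*724703 = 76799675722 + 724703*I*√34990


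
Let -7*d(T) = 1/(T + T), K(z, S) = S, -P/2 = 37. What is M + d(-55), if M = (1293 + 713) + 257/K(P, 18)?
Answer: 7000267/3465 ≈ 2020.3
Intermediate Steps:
P = -74 (P = -2*37 = -74)
d(T) = -1/(14*T) (d(T) = -1/(7*(T + T)) = -1/(2*T)/7 = -1/(14*T))
M = 36365/18 (M = (1293 + 713) + 257/18 = 2006 + 257*(1/18) = 2006 + 257/18 = 36365/18 ≈ 2020.3)
M + d(-55) = 36365/18 - 1/14/(-55) = 36365/18 - 1/14*(-1/55) = 36365/18 + 1/770 = 7000267/3465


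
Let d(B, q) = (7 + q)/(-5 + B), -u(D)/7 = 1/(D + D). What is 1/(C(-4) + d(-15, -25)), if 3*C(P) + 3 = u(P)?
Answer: 120/23 ≈ 5.2174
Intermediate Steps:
u(D) = -7/(2*D) (u(D) = -7/(D + D) = -7*1/(2*D) = -7/(2*D))
d(B, q) = (7 + q)/(-5 + B)
C(P) = -1 - 7/(6*P) (C(P) = -1 + (-7/(2*P))/3 = -1 - 7/(6*P))
1/(C(-4) + d(-15, -25)) = 1/((-7/6 - 1*(-4))/(-4) + (7 - 25)/(-5 - 15)) = 1/(-(-7/6 + 4)/4 - 18/(-20)) = 1/(-¼*17/6 - 1/20*(-18)) = 1/(-17/24 + 9/10) = 1/(23/120) = 120/23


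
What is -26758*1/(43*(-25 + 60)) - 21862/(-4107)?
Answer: -76992796/6181035 ≈ -12.456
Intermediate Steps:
-26758*1/(43*(-25 + 60)) - 21862/(-4107) = -26758/(43*35) - 21862*(-1/4107) = -26758/1505 + 21862/4107 = -76992796/6181035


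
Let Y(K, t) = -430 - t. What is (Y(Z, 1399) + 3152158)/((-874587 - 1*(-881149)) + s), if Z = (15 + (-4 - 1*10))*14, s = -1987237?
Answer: -3150329/1980675 ≈ -1.5905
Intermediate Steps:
Z = 14 (Z = (15 + (-4 - 10))*14 = (15 - 14)*14 = 1*14 = 14)
(Y(Z, 1399) + 3152158)/((-874587 - 1*(-881149)) + s) = ((-430 - 1*1399) + 3152158)/((-874587 - 1*(-881149)) - 1987237) = ((-430 - 1399) + 3152158)/((-874587 + 881149) - 1987237) = (-1829 + 3152158)/(6562 - 1987237) = 3150329/(-1980675) = 3150329*(-1/1980675) = -3150329/1980675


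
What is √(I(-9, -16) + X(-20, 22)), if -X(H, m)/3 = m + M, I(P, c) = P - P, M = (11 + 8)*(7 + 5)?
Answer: 5*I*√30 ≈ 27.386*I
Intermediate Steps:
M = 228 (M = 19*12 = 228)
I(P, c) = 0
X(H, m) = -684 - 3*m (X(H, m) = -3*(m + 228) = -3*(228 + m) = -684 - 3*m)
√(I(-9, -16) + X(-20, 22)) = √(0 + (-684 - 3*22)) = √(0 + (-684 - 66)) = √(0 - 750) = √(-750) = 5*I*√30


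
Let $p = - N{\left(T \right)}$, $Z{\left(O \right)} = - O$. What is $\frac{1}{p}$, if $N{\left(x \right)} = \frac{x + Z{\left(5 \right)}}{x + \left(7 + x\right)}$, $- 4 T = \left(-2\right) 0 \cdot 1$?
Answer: $\frac{7}{5} \approx 1.4$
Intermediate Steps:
$T = 0$ ($T = - \frac{\left(-2\right) 0 \cdot 1}{4} = - \frac{0 \cdot 1}{4} = \left(- \frac{1}{4}\right) 0 = 0$)
$N{\left(x \right)} = \frac{-5 + x}{7 + 2 x}$ ($N{\left(x \right)} = \frac{x - 5}{x + \left(7 + x\right)} = \frac{x - 5}{7 + 2 x} = \frac{-5 + x}{7 + 2 x}$)
$p = \frac{5}{7}$ ($p = - \frac{-5 + 0}{7 + 2 \cdot 0} = - \frac{-5}{7 + 0} = - \frac{-5}{7} = \left(-1\right) \left(- \frac{5}{7}\right) = \frac{5}{7} \approx 0.71429$)
$\frac{1}{p} = \frac{1}{\frac{5}{7}} = \frac{7}{5}$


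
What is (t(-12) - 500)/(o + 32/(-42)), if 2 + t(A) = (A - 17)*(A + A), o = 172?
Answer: 2037/1798 ≈ 1.1329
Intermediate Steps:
t(A) = -2 + 2*A*(-17 + A) (t(A) = -2 + (A - 17)*(A + A) = -2 + (-17 + A)*(2*A) = -2 + 2*A*(-17 + A))
(t(-12) - 500)/(o + 32/(-42)) = ((-2 - 34*(-12) + 2*(-12)**2) - 500)/(172 + 32/(-42)) = ((-2 + 408 + 2*144) - 500)/(172 + 32*(-1/42)) = ((-2 + 408 + 288) - 500)/(172 - 16/21) = (694 - 500)/(3596/21) = 194*(21/3596) = 2037/1798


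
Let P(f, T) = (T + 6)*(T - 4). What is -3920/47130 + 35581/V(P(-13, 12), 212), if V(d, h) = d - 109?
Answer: 23954219/23565 ≈ 1016.5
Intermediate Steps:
P(f, T) = (-4 + T)*(6 + T) (P(f, T) = (6 + T)*(-4 + T) = (-4 + T)*(6 + T))
V(d, h) = -109 + d
-3920/47130 + 35581/V(P(-13, 12), 212) = -3920/47130 + 35581/(-109 + (-24 + 12² + 2*12)) = -3920*1/47130 + 35581/(-109 + (-24 + 144 + 24)) = -392/4713 + 35581/(-109 + 144) = -392/4713 + 35581/35 = -392/4713 + 35581*(1/35) = -392/4713 + 5083/5 = 23954219/23565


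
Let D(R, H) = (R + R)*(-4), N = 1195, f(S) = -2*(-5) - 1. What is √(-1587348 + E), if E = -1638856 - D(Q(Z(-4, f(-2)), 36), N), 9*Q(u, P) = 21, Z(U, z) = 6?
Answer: 2*I*√7258917/3 ≈ 1796.2*I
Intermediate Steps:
f(S) = 9 (f(S) = 10 - 1 = 9)
Q(u, P) = 7/3 (Q(u, P) = (⅑)*21 = 7/3)
D(R, H) = -8*R (D(R, H) = (2*R)*(-4) = -8*R)
E = -4916512/3 (E = -1638856 - (-8)*7/3 = -1638856 - 1*(-56/3) = -1638856 + 56/3 = -4916512/3 ≈ -1.6388e+6)
√(-1587348 + E) = √(-1587348 - 4916512/3) = √(-9678556/3) = 2*I*√7258917/3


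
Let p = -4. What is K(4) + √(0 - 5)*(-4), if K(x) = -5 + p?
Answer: -9 - 4*I*√5 ≈ -9.0 - 8.9443*I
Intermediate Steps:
K(x) = -9 (K(x) = -5 - 4 = -9)
K(4) + √(0 - 5)*(-4) = -9 + √(0 - 5)*(-4) = -9 + √(-5)*(-4) = -9 + (I*√5)*(-4) = -9 - 4*I*√5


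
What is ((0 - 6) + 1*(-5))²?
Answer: 121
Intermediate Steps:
((0 - 6) + 1*(-5))² = (-6 - 5)² = (-11)² = 121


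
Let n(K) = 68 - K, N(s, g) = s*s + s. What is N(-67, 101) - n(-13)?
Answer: 4341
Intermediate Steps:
N(s, g) = s + s² (N(s, g) = s² + s = s + s²)
N(-67, 101) - n(-13) = -67*(1 - 67) - (68 - 1*(-13)) = -67*(-66) - (68 + 13) = 4422 - 1*81 = 4422 - 81 = 4341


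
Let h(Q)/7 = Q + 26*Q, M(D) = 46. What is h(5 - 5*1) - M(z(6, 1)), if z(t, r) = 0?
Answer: -46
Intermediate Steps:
h(Q) = 189*Q (h(Q) = 7*(Q + 26*Q) = 7*(27*Q) = 189*Q)
h(5 - 5*1) - M(z(6, 1)) = 189*(5 - 5*1) - 1*46 = 189*(5 - 5) - 46 = 189*0 - 46 = 0 - 46 = -46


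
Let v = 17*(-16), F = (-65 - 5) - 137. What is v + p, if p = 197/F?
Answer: -56501/207 ≈ -272.95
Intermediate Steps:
F = -207 (F = -70 - 137 = -207)
p = -197/207 (p = 197/(-207) = 197*(-1/207) = -197/207 ≈ -0.95169)
v = -272
v + p = -272 - 197/207 = -56501/207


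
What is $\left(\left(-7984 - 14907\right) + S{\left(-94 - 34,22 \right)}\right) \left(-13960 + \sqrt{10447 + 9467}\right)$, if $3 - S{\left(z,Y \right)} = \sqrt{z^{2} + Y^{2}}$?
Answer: $2 \left(11444 + \sqrt{4217}\right) \left(13960 - \sqrt{19914}\right) \approx 3.1808 \cdot 10^{8}$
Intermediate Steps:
$S{\left(z,Y \right)} = 3 - \sqrt{Y^{2} + z^{2}}$ ($S{\left(z,Y \right)} = 3 - \sqrt{z^{2} + Y^{2}} = 3 - \sqrt{Y^{2} + z^{2}}$)
$\left(\left(-7984 - 14907\right) + S{\left(-94 - 34,22 \right)}\right) \left(-13960 + \sqrt{10447 + 9467}\right) = \left(\left(-7984 - 14907\right) + \left(3 - \sqrt{22^{2} + \left(-94 - 34\right)^{2}}\right)\right) \left(-13960 + \sqrt{10447 + 9467}\right) = \left(-22891 + \left(3 - \sqrt{484 + \left(-94 - 34\right)^{2}}\right)\right) \left(-13960 + \sqrt{19914}\right) = \left(-22891 + \left(3 - \sqrt{484 + \left(-128\right)^{2}}\right)\right) \left(-13960 + \sqrt{19914}\right) = \left(-22891 + \left(3 - \sqrt{484 + 16384}\right)\right) \left(-13960 + \sqrt{19914}\right) = \left(-22891 + \left(3 - \sqrt{16868}\right)\right) \left(-13960 + \sqrt{19914}\right) = \left(-22891 + \left(3 - 2 \sqrt{4217}\right)\right) \left(-13960 + \sqrt{19914}\right) = \left(-22888 - 2 \sqrt{4217}\right) \left(-13960 + \sqrt{19914}\right)$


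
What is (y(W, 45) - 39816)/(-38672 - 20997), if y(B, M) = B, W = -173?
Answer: 39989/59669 ≈ 0.67018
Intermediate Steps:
(y(W, 45) - 39816)/(-38672 - 20997) = (-173 - 39816)/(-38672 - 20997) = -39989/(-59669) = -39989*(-1/59669) = 39989/59669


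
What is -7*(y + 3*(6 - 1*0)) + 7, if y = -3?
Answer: -98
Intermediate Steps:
-7*(y + 3*(6 - 1*0)) + 7 = -7*(-3 + 3*(6 - 1*0)) + 7 = -7*(-3 + 3*(6 + 0)) + 7 = -7*(-3 + 3*6) + 7 = -7*(-3 + 18) + 7 = -7*15 + 7 = -105 + 7 = -98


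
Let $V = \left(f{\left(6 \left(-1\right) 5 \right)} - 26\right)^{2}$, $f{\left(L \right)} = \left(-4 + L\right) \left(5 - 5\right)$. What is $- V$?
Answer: $-676$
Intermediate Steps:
$f{\left(L \right)} = 0$ ($f{\left(L \right)} = \left(-4 + L\right) 0 = 0$)
$V = 676$ ($V = \left(0 - 26\right)^{2} = \left(-26\right)^{2} = 676$)
$- V = \left(-1\right) 676 = -676$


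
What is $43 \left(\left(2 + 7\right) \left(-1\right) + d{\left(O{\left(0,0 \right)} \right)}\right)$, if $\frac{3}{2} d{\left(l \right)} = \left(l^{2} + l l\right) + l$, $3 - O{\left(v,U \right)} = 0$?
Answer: $215$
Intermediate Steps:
$O{\left(v,U \right)} = 3$ ($O{\left(v,U \right)} = 3 - 0 = 3 + 0 = 3$)
$d{\left(l \right)} = \frac{2 l}{3} + \frac{4 l^{2}}{3}$ ($d{\left(l \right)} = \frac{2 \left(\left(l^{2} + l l\right) + l\right)}{3} = \frac{2 \left(\left(l^{2} + l^{2}\right) + l\right)}{3} = \frac{2 \left(2 l^{2} + l\right)}{3} = \frac{2 \left(l + 2 l^{2}\right)}{3} = \frac{2 l}{3} + \frac{4 l^{2}}{3}$)
$43 \left(\left(2 + 7\right) \left(-1\right) + d{\left(O{\left(0,0 \right)} \right)}\right) = 43 \left(\left(2 + 7\right) \left(-1\right) + \frac{2}{3} \cdot 3 \left(1 + 2 \cdot 3\right)\right) = 43 \left(9 \left(-1\right) + \frac{2}{3} \cdot 3 \left(1 + 6\right)\right) = 43 \left(-9 + \frac{2}{3} \cdot 3 \cdot 7\right) = 43 \left(-9 + 14\right) = 43 \cdot 5 = 215$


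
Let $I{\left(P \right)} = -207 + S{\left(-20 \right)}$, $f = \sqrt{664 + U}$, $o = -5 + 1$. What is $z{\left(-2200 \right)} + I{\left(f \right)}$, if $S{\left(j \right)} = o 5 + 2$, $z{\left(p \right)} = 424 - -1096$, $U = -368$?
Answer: $1295$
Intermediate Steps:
$o = -4$
$z{\left(p \right)} = 1520$ ($z{\left(p \right)} = 424 + 1096 = 1520$)
$S{\left(j \right)} = -18$ ($S{\left(j \right)} = \left(-4\right) 5 + 2 = -20 + 2 = -18$)
$f = 2 \sqrt{74}$ ($f = \sqrt{664 - 368} = \sqrt{296} = 2 \sqrt{74} \approx 17.205$)
$I{\left(P \right)} = -225$ ($I{\left(P \right)} = -207 - 18 = -225$)
$z{\left(-2200 \right)} + I{\left(f \right)} = 1520 - 225 = 1295$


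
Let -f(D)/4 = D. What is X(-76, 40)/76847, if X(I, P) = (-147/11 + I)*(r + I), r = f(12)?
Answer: 121892/845317 ≈ 0.14420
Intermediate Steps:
f(D) = -4*D
r = -48 (r = -4*12 = -48)
X(I, P) = (-48 + I)*(-147/11 + I) (X(I, P) = (-147/11 + I)*(-48 + I) = (-48 + I)*(-147/11 + I))
X(-76, 40)/76847 = (7056/11 + (-76)² - 675/11*(-76))/76847 = (7056/11 + 5776 + 51300/11)*(1/76847) = (121892/11)*(1/76847) = 121892/845317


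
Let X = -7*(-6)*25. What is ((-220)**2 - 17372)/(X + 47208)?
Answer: 15514/24129 ≈ 0.64296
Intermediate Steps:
X = 1050 (X = 42*25 = 1050)
((-220)**2 - 17372)/(X + 47208) = ((-220)**2 - 17372)/(1050 + 47208) = (48400 - 17372)/48258 = 31028*(1/48258) = 15514/24129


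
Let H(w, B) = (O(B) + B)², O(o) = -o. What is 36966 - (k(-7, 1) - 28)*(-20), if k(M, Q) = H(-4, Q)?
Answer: 36406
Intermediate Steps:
H(w, B) = 0 (H(w, B) = (-B + B)² = 0² = 0)
k(M, Q) = 0
36966 - (k(-7, 1) - 28)*(-20) = 36966 - (0 - 28)*(-20) = 36966 - (-28)*(-20) = 36966 - 1*560 = 36966 - 560 = 36406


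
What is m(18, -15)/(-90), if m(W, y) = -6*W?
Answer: 6/5 ≈ 1.2000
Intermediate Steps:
m(18, -15)/(-90) = -6*18/(-90) = -108*(-1/90) = 6/5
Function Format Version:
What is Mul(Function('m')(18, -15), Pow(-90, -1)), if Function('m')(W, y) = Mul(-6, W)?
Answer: Rational(6, 5) ≈ 1.2000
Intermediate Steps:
Mul(Function('m')(18, -15), Pow(-90, -1)) = Mul(Mul(-6, 18), Pow(-90, -1)) = Mul(-108, Rational(-1, 90)) = Rational(6, 5)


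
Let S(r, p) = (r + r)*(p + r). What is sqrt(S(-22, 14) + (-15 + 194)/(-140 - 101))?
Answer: sqrt(20401373)/241 ≈ 18.742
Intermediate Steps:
S(r, p) = 2*r*(p + r) (S(r, p) = (2*r)*(p + r) = 2*r*(p + r))
sqrt(S(-22, 14) + (-15 + 194)/(-140 - 101)) = sqrt(2*(-22)*(14 - 22) + (-15 + 194)/(-140 - 101)) = sqrt(2*(-22)*(-8) + 179/(-241)) = sqrt(352 + 179*(-1/241)) = sqrt(352 - 179/241) = sqrt(84653/241) = sqrt(20401373)/241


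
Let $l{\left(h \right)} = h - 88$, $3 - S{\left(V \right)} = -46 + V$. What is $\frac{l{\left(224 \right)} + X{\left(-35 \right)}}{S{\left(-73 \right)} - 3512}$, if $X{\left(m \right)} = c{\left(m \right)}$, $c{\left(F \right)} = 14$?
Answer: $- \frac{5}{113} \approx -0.044248$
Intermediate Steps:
$S{\left(V \right)} = 49 - V$ ($S{\left(V \right)} = 3 - \left(-46 + V\right) = 49 - V$)
$X{\left(m \right)} = 14$
$l{\left(h \right)} = -88 + h$
$\frac{l{\left(224 \right)} + X{\left(-35 \right)}}{S{\left(-73 \right)} - 3512} = \frac{\left(-88 + 224\right) + 14}{\left(49 - -73\right) - 3512} = \frac{136 + 14}{\left(49 + 73\right) - 3512} = \frac{150}{122 - 3512} = \frac{150}{-3390} = 150 \left(- \frac{1}{3390}\right) = - \frac{5}{113}$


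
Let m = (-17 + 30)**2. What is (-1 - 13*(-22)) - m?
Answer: 116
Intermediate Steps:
m = 169 (m = 13**2 = 169)
(-1 - 13*(-22)) - m = (-1 - 13*(-22)) - 1*169 = (-1 + 286) - 169 = 285 - 169 = 116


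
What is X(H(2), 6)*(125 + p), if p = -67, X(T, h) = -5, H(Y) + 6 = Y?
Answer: -290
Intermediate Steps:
H(Y) = -6 + Y
X(H(2), 6)*(125 + p) = -5*(125 - 67) = -5*58 = -290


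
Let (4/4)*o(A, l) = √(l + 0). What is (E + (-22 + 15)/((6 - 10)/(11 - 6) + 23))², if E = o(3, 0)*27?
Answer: 1225/12321 ≈ 0.099424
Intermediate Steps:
o(A, l) = √l (o(A, l) = √(l + 0) = √l)
E = 0 (E = √0*27 = 0*27 = 0)
(E + (-22 + 15)/((6 - 10)/(11 - 6) + 23))² = (0 + (-22 + 15)/((6 - 10)/(11 - 6) + 23))² = (0 - 7/(-4/5 + 23))² = (0 - 7/(-4*⅕ + 23))² = (0 - 7/(-⅘ + 23))² = (0 - 7/111/5)² = (0 - 7*5/111)² = (0 - 35/111)² = (-35/111)² = 1225/12321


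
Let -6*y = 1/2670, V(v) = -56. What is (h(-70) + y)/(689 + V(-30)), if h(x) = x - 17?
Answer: -1393741/10140660 ≈ -0.13744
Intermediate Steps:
y = -1/16020 (y = -1/6/2670 = -1/6*1/2670 = -1/16020 ≈ -6.2422e-5)
h(x) = -17 + x
(h(-70) + y)/(689 + V(-30)) = ((-17 - 70) - 1/16020)/(689 - 56) = (-87 - 1/16020)/633 = -1393741/16020*1/633 = -1393741/10140660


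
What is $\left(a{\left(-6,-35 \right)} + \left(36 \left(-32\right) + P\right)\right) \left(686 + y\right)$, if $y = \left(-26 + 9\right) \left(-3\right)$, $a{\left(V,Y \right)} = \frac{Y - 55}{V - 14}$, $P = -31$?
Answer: $- \frac{1737109}{2} \approx -8.6855 \cdot 10^{5}$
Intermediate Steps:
$a{\left(V,Y \right)} = \frac{-55 + Y}{-14 + V}$
$y = 51$ ($y = \left(-17\right) \left(-3\right) = 51$)
$\left(a{\left(-6,-35 \right)} + \left(36 \left(-32\right) + P\right)\right) \left(686 + y\right) = \left(\frac{-55 - 35}{-14 - 6} + \left(36 \left(-32\right) - 31\right)\right) \left(686 + 51\right) = \left(\frac{1}{-20} \left(-90\right) - 1183\right) 737 = \left(\left(- \frac{1}{20}\right) \left(-90\right) - 1183\right) 737 = \left(\frac{9}{2} - 1183\right) 737 = \left(- \frac{2357}{2}\right) 737 = - \frac{1737109}{2}$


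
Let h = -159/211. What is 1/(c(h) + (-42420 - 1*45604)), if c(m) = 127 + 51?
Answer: -1/87846 ≈ -1.1384e-5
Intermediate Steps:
h = -159/211 (h = -159*1/211 = -159/211 ≈ -0.75355)
c(m) = 178
1/(c(h) + (-42420 - 1*45604)) = 1/(178 + (-42420 - 1*45604)) = 1/(178 + (-42420 - 45604)) = 1/(178 - 88024) = 1/(-87846) = -1/87846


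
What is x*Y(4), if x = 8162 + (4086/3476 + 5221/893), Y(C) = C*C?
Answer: 101428800040/776017 ≈ 1.3070e+5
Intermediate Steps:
Y(C) = C²
x = 12678600005/1552034 (x = 8162 + (4086*(1/3476) + 5221*(1/893)) = 8162 + (2043/1738 + 5221/893) = 8162 + 10898497/1552034 = 12678600005/1552034 ≈ 8169.0)
x*Y(4) = (12678600005/1552034)*4² = (12678600005/1552034)*16 = 101428800040/776017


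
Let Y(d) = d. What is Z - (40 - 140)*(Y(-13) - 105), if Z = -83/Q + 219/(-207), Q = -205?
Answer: -166920238/14145 ≈ -11801.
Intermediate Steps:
Z = -9238/14145 (Z = -83/(-205) + 219/(-207) = -83*(-1/205) + 219*(-1/207) = 83/205 - 73/69 = -9238/14145 ≈ -0.65309)
Z - (40 - 140)*(Y(-13) - 105) = -9238/14145 - (40 - 140)*(-13 - 105) = -9238/14145 - (-100)*(-118) = -9238/14145 - 1*11800 = -9238/14145 - 11800 = -166920238/14145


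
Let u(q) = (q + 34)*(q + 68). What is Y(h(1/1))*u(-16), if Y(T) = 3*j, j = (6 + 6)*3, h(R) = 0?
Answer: 101088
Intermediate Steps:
u(q) = (34 + q)*(68 + q)
j = 36 (j = 12*3 = 36)
Y(T) = 108 (Y(T) = 3*36 = 108)
Y(h(1/1))*u(-16) = 108*(2312 + (-16)² + 102*(-16)) = 108*(2312 + 256 - 1632) = 108*936 = 101088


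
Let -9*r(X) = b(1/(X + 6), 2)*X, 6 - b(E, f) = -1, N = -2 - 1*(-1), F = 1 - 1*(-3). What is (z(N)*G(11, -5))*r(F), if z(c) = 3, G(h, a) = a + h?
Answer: -56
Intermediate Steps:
F = 4 (F = 1 + 3 = 4)
N = -1 (N = -2 + 1 = -1)
b(E, f) = 7 (b(E, f) = 6 - 1*(-1) = 6 + 1 = 7)
r(X) = -7*X/9
(z(N)*G(11, -5))*r(F) = (3*(-5 + 11))*(-7/9*4) = (3*6)*(-28/9) = 18*(-28/9) = -56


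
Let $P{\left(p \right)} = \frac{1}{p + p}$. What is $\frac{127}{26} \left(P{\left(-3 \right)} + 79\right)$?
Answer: $\frac{60071}{156} \approx 385.07$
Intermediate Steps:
$P{\left(p \right)} = \frac{1}{2 p}$
$\frac{127}{26} \left(P{\left(-3 \right)} + 79\right) = \frac{127}{26} \left(\frac{1}{2 \left(-3\right)} + 79\right) = 127 \cdot \frac{1}{26} \left(\frac{1}{2} \left(- \frac{1}{3}\right) + 79\right) = \frac{127 \left(- \frac{1}{6} + 79\right)}{26} = \frac{127}{26} \cdot \frac{473}{6} = \frac{60071}{156}$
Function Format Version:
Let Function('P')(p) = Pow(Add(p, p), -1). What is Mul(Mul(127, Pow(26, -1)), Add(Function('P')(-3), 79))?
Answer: Rational(60071, 156) ≈ 385.07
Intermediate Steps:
Function('P')(p) = Mul(Rational(1, 2), Pow(p, -1)) (Function('P')(p) = Pow(Mul(2, p), -1) = Mul(Rational(1, 2), Pow(p, -1)))
Mul(Mul(127, Pow(26, -1)), Add(Function('P')(-3), 79)) = Mul(Mul(127, Pow(26, -1)), Add(Mul(Rational(1, 2), Pow(-3, -1)), 79)) = Mul(Mul(127, Rational(1, 26)), Add(Mul(Rational(1, 2), Rational(-1, 3)), 79)) = Mul(Rational(127, 26), Add(Rational(-1, 6), 79)) = Mul(Rational(127, 26), Rational(473, 6)) = Rational(60071, 156)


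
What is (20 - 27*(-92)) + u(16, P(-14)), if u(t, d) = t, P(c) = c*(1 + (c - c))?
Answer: 2520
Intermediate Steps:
P(c) = c (P(c) = c*(1 + 0) = c*1 = c)
(20 - 27*(-92)) + u(16, P(-14)) = (20 - 27*(-92)) + 16 = (20 + 2484) + 16 = 2504 + 16 = 2520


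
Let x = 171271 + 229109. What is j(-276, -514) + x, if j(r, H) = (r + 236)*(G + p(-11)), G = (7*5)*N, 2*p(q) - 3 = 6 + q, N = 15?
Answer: 379420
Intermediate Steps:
p(q) = 9/2 + q/2 (p(q) = 3/2 + (6 + q)/2 = 3/2 + (3 + q/2) = 9/2 + q/2)
x = 400380
G = 525 (G = (7*5)*15 = 35*15 = 525)
j(r, H) = 123664 + 524*r (j(r, H) = (r + 236)*(525 + (9/2 + (1/2)*(-11))) = (236 + r)*(525 + (9/2 - 11/2)) = (236 + r)*(525 - 1) = (236 + r)*524 = 123664 + 524*r)
j(-276, -514) + x = (123664 + 524*(-276)) + 400380 = (123664 - 144624) + 400380 = -20960 + 400380 = 379420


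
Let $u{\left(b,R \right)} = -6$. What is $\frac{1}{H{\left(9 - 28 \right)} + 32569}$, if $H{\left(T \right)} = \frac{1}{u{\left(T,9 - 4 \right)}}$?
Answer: $\frac{6}{195413} \approx 3.0704 \cdot 10^{-5}$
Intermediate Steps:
$H{\left(T \right)} = - \frac{1}{6}$ ($H{\left(T \right)} = \frac{1}{-6} = - \frac{1}{6}$)
$\frac{1}{H{\left(9 - 28 \right)} + 32569} = \frac{1}{- \frac{1}{6} + 32569} = \frac{1}{\frac{195413}{6}} = \frac{6}{195413}$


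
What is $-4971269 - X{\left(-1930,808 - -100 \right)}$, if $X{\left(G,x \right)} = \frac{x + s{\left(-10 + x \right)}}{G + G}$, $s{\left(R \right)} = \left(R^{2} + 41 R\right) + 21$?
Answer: $- \frac{19188254189}{3860} \approx -4.971 \cdot 10^{6}$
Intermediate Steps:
$s{\left(R \right)} = 21 + R^{2} + 41 R$
$X{\left(G,x \right)} = \frac{-389 + \left(-10 + x\right)^{2} + 42 x}{2 G}$ ($X{\left(G,x \right)} = \frac{x + \left(21 + \left(-10 + x\right)^{2} + 41 \left(-10 + x\right)\right)}{G + G} = \frac{x + \left(21 + \left(-10 + x\right)^{2} + \left(-410 + 41 x\right)\right)}{2 G} = \left(x + \left(-389 + \left(-10 + x\right)^{2} + 41 x\right)\right) \frac{1}{2 G} = \left(-389 + \left(-10 + x\right)^{2} + 42 x\right) \frac{1}{2 G} = \frac{-389 + \left(-10 + x\right)^{2} + 42 x}{2 G}$)
$-4971269 - X{\left(-1930,808 - -100 \right)} = -4971269 - \frac{-289 + \left(808 - -100\right)^{2} + 22 \left(808 - -100\right)}{2 \left(-1930\right)} = -4971269 - \frac{1}{2} \left(- \frac{1}{1930}\right) \left(-289 + \left(808 + 100\right)^{2} + 22 \left(808 + 100\right)\right) = -4971269 - \frac{1}{2} \left(- \frac{1}{1930}\right) \left(-289 + 908^{2} + 22 \cdot 908\right) = -4971269 - \frac{1}{2} \left(- \frac{1}{1930}\right) \left(-289 + 824464 + 19976\right) = -4971269 - \frac{1}{2} \left(- \frac{1}{1930}\right) 844151 = -4971269 - - \frac{844151}{3860} = -4971269 + \frac{844151}{3860} = - \frac{19188254189}{3860}$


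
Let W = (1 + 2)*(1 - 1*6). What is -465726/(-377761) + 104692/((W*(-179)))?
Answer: 40799028922/1014288285 ≈ 40.224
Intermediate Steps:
W = -15 (W = 3*(1 - 6) = 3*(-5) = -15)
-465726/(-377761) + 104692/((W*(-179))) = -465726/(-377761) + 104692/((-15*(-179))) = -465726*(-1/377761) + 104692/2685 = 465726/377761 + 104692*(1/2685) = 465726/377761 + 104692/2685 = 40799028922/1014288285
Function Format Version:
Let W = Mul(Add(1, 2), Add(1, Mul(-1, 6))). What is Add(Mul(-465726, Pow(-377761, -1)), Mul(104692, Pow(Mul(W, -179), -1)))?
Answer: Rational(40799028922, 1014288285) ≈ 40.224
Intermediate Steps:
W = -15 (W = Mul(3, Add(1, -6)) = Mul(3, -5) = -15)
Add(Mul(-465726, Pow(-377761, -1)), Mul(104692, Pow(Mul(W, -179), -1))) = Add(Mul(-465726, Pow(-377761, -1)), Mul(104692, Pow(Mul(-15, -179), -1))) = Add(Mul(-465726, Rational(-1, 377761)), Mul(104692, Pow(2685, -1))) = Add(Rational(465726, 377761), Mul(104692, Rational(1, 2685))) = Add(Rational(465726, 377761), Rational(104692, 2685)) = Rational(40799028922, 1014288285)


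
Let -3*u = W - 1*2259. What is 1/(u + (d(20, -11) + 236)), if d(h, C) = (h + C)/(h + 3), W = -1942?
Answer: 69/112934 ≈ 0.00061098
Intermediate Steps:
d(h, C) = (C + h)/(3 + h)
u = 4201/3 (u = -(-1942 - 1*2259)/3 = -(-1942 - 2259)/3 = -1/3*(-4201) = 4201/3 ≈ 1400.3)
1/(u + (d(20, -11) + 236)) = 1/(4201/3 + ((-11 + 20)/(3 + 20) + 236)) = 1/(4201/3 + (9/23 + 236)) = 1/(4201/3 + 5437/23) = 1/(112934/69) = 69/112934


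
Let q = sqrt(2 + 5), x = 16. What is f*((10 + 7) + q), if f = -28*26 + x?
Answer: -12104 - 712*sqrt(7) ≈ -13988.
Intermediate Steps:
q = sqrt(7) ≈ 2.6458
f = -712 (f = -28*26 + 16 = -728 + 16 = -712)
f*((10 + 7) + q) = -712*((10 + 7) + sqrt(7)) = -712*(17 + sqrt(7)) = -12104 - 712*sqrt(7)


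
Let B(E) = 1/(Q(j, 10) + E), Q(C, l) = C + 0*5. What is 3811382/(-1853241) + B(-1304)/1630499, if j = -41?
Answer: -642957027510727/312630516793335 ≈ -2.0566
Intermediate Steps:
Q(C, l) = C (Q(C, l) = C + 0 = C)
B(E) = 1/(-41 + E)
3811382/(-1853241) + B(-1304)/1630499 = 3811382/(-1853241) + 1/(-41 - 1304*1630499) = 3811382*(-1/1853241) + (1/1630499)/(-1345) = -3811382/1853241 - 1/1345*1/1630499 = -3811382/1853241 - 1/2193021155 = -642957027510727/312630516793335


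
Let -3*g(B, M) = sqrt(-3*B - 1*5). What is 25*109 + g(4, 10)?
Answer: 2725 - I*sqrt(17)/3 ≈ 2725.0 - 1.3744*I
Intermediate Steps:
g(B, M) = -sqrt(-5 - 3*B)/3 (g(B, M) = -sqrt(-3*B - 1*5)/3 = -sqrt(-3*B - 5)/3 = -sqrt(-5 - 3*B)/3)
25*109 + g(4, 10) = 25*109 - sqrt(-5 - 3*4)/3 = 2725 - sqrt(-5 - 12)/3 = 2725 - I*sqrt(17)/3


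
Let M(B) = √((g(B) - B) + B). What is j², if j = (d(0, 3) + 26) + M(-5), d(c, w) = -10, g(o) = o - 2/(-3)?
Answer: (48 + I*√39)²/9 ≈ 251.67 + 66.613*I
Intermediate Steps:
g(o) = ⅔ + o (g(o) = o - 2*(-1)/3 = o - 1*(-⅔) = o + ⅔ = ⅔ + o)
M(B) = √(⅔ + B) (M(B) = √(((⅔ + B) - B) + B) = √(⅔ + B))
j = 16 + I*√39/3 (j = (-10 + 26) + √(6 + 9*(-5))/3 = 16 + √(6 - 45)/3 = 16 + √(-39)/3 = 16 + (I*√39)/3 = 16 + I*√39/3 ≈ 16.0 + 2.0817*I)
j² = (16 + I*√39/3)²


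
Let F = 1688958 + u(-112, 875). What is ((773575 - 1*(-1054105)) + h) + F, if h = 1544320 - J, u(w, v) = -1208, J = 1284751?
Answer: 3774999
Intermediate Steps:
F = 1687750 (F = 1688958 - 1208 = 1687750)
h = 259569 (h = 1544320 - 1*1284751 = 1544320 - 1284751 = 259569)
((773575 - 1*(-1054105)) + h) + F = ((773575 - 1*(-1054105)) + 259569) + 1687750 = ((773575 + 1054105) + 259569) + 1687750 = (1827680 + 259569) + 1687750 = 2087249 + 1687750 = 3774999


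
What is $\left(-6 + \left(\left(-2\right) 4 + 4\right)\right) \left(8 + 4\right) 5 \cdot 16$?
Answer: $-9600$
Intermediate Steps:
$\left(-6 + \left(\left(-2\right) 4 + 4\right)\right) \left(8 + 4\right) 5 \cdot 16 = \left(-6 + \left(-8 + 4\right)\right) 12 \cdot 5 \cdot 16 = \left(-6 - 4\right) 12 \cdot 5 \cdot 16 = \left(-10\right) 12 \cdot 5 \cdot 16 = \left(-120\right) 5 \cdot 16 = \left(-600\right) 16 = -9600$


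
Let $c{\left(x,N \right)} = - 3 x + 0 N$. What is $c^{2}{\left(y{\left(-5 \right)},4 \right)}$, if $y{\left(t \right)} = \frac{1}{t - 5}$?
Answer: $\frac{9}{100} \approx 0.09$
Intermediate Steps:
$y{\left(t \right)} = \frac{1}{-5 + t}$
$c{\left(x,N \right)} = - 3 x$ ($c{\left(x,N \right)} = - 3 x + 0 = - 3 x$)
$c^{2}{\left(y{\left(-5 \right)},4 \right)} = \left(- \frac{3}{-5 - 5}\right)^{2} = \left(- \frac{3}{-10}\right)^{2} = \left(\left(-3\right) \left(- \frac{1}{10}\right)\right)^{2} = \left(\frac{3}{10}\right)^{2} = \frac{9}{100}$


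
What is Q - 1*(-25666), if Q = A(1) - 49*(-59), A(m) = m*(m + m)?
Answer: 28559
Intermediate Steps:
A(m) = 2*m² (A(m) = m*(2*m) = 2*m²)
Q = 2893 (Q = 2*1² - 49*(-59) = 2*1 + 2891 = 2 + 2891 = 2893)
Q - 1*(-25666) = 2893 - 1*(-25666) = 2893 + 25666 = 28559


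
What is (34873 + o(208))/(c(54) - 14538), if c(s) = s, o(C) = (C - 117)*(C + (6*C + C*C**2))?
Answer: -273022787/4828 ≈ -56550.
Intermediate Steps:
o(C) = (-117 + C)*(C**3 + 7*C) (o(C) = (-117 + C)*(C + (6*C + C**3)) = (-117 + C)*(C + (C**3 + 6*C)) = (-117 + C)*(C**3 + 7*C))
(34873 + o(208))/(c(54) - 14538) = (34873 + 208*(-819 + 208**3 - 117*208**2 + 7*208))/(54 - 14538) = (34873 + 208*(-819 + 8998912 - 117*43264 + 1456))/(-14484) = (34873 + 208*(-819 + 8998912 - 5061888 + 1456))*(-1/14484) = (34873 + 208*3937661)*(-1/14484) = (34873 + 819033488)*(-1/14484) = 819068361*(-1/14484) = -273022787/4828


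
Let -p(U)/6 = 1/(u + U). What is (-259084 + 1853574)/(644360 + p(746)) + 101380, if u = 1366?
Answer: 22995037472700/226814719 ≈ 1.0138e+5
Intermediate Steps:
p(U) = -6/(1366 + U)
(-259084 + 1853574)/(644360 + p(746)) + 101380 = (-259084 + 1853574)/(644360 - 6/(1366 + 746)) + 101380 = 1594490/(644360 - 6/2112) + 101380 = 1594490/(644360 - 6*1/2112) + 101380 = 1594490/(644360 - 1/352) + 101380 = 1594490/(226814719/352) + 101380 = 1594490*(352/226814719) + 101380 = 561260480/226814719 + 101380 = 22995037472700/226814719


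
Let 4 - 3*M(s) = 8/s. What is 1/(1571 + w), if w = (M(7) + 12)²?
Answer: 441/766795 ≈ 0.00057512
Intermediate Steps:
M(s) = 4/3 - 8/(3*s)
w = 73984/441 (w = ((4/3)*(-2 + 7)/7 + 12)² = ((4/3)*(⅐)*5 + 12)² = (20/21 + 12)² = (272/21)² = 73984/441 ≈ 167.76)
1/(1571 + w) = 1/(1571 + 73984/441) = 1/(766795/441) = 441/766795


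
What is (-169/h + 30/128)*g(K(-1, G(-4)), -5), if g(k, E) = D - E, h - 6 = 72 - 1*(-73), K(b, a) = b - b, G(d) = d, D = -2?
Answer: -25653/9664 ≈ -2.6545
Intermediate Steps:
K(b, a) = 0
h = 151 (h = 6 + (72 - 1*(-73)) = 6 + (72 + 73) = 6 + 145 = 151)
g(k, E) = -2 - E
(-169/h + 30/128)*g(K(-1, G(-4)), -5) = (-169/151 + 30/128)*(-2 - 1*(-5)) = (-169*1/151 + 30*(1/128))*(-2 + 5) = (-169/151 + 15/64)*3 = -8551/9664*3 = -25653/9664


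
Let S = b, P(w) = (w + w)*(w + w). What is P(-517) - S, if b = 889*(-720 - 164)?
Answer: 1855032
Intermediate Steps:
b = -785876 (b = 889*(-884) = -785876)
P(w) = 4*w² (P(w) = (2*w)*(2*w) = 4*w²)
S = -785876
P(-517) - S = 4*(-517)² - 1*(-785876) = 4*267289 + 785876 = 1069156 + 785876 = 1855032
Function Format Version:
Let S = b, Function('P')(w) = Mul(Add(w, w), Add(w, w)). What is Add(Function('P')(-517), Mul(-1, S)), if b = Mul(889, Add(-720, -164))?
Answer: 1855032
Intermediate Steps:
b = -785876 (b = Mul(889, -884) = -785876)
Function('P')(w) = Mul(4, Pow(w, 2)) (Function('P')(w) = Mul(Mul(2, w), Mul(2, w)) = Mul(4, Pow(w, 2)))
S = -785876
Add(Function('P')(-517), Mul(-1, S)) = Add(Mul(4, Pow(-517, 2)), Mul(-1, -785876)) = Add(Mul(4, 267289), 785876) = Add(1069156, 785876) = 1855032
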